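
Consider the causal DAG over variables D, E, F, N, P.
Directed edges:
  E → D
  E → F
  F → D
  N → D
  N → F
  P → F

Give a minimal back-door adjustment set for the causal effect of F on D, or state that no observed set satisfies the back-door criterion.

desc(F)\{F}={D}; candidates ⊆ {E,N,P}.
size 0: {}; under {} F still reaches {D,E,N,P} ∋ D.
size 1: {E}, {N}, {P}; under {E} F still reaches {D,N,P} ∋ D.
{E,N}: F⊥D given {E,N} in G with F→· removed — back-door holds.

F→D: minimal back-door set {E, N}.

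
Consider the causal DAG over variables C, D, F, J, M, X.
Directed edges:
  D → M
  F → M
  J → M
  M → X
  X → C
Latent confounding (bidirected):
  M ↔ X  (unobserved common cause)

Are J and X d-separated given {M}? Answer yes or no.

No — J and X are d-connected given {M}.

Bayes-Ball from J | {M} reaches {C,D,F,X}.
X ∈ reach(J|{M}) ⇒ J ⊥̸ X | {M}.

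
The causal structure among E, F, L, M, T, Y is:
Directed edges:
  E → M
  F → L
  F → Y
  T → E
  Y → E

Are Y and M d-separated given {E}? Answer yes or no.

Bayes-Ball from Y | {E} reaches {F,L,T}.
M ∉ reach(Y|{E}) ⇒ Y ⊥ M | {E}.

Yes — Y ⊥ M | {E}.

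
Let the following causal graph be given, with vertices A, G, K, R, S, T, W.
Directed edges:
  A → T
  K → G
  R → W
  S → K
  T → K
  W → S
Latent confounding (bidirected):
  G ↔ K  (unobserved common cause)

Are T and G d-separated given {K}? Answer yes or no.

Bayes-Ball from T | {K} reaches {A,G,R,S,W}.
G ∈ reach(T|{K}) ⇒ T ⊥̸ G | {K}.

No — T and G are d-connected given {K}.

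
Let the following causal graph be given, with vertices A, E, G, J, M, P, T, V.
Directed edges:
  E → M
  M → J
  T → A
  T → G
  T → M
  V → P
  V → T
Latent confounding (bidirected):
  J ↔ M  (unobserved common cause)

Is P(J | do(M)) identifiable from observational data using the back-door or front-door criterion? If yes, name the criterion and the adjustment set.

P(J|do(M)): not identifiable (no BD/FD set).

desc(M)\{M}={J}; candidates ⊆ {A,E,G,P,T,V}.
M↔J: latent back-door arc(s) into M.
size 0: {}; under {} M still reaches {A,E,G,J,P,T,V} ∋ J.
size 1: {A}, {E}, {G} …(+3); under {A} M still reaches {E,G,J,P,T,V} ∋ J.
size 2: {A,E}, {A,G}, {A,P} …(+12); under {A,E} M still reaches {G,J,P,T,V} ∋ J.
M↔J cannot be blocked by any observed set — no back-door set.
No mediator lies on a directed M→…→J path.
Neither criterion identifies P(J|do(M)) in this graph.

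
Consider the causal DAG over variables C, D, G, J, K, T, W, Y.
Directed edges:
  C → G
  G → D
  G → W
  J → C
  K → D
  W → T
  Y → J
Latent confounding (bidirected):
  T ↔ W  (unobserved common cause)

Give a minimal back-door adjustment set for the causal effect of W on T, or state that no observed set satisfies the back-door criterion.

W→T: no observed back-door set.

desc(W)\{W}={T}; candidates ⊆ {C,D,G,J,K,Y}.
W↔T: latent back-door arc(s) into W.
size 0: {}; under {} W still reaches {C,D,G,J,T,Y} ∋ T.
size 1: {C}, {D}, {G} …(+3); under {C} W still reaches {D,G,T} ∋ T.
size 2: {C,D}, {C,G}, {C,J} …(+12); under {C,D} W still reaches {G,K,T} ∋ T.
W↔T cannot be blocked by any observed set — no back-door set.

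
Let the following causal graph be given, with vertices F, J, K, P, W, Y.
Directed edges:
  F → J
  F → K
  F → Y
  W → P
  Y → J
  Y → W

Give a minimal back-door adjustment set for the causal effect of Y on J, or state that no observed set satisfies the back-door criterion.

Y→J: minimal back-door set {F}.

desc(Y)\{Y}={J,P,W}; candidates ⊆ {F,K}.
size 0: {}; under {} Y still reaches {F,J,K} ∋ J.
{F}: Y⊥J given {F} in G with Y→· removed — back-door holds.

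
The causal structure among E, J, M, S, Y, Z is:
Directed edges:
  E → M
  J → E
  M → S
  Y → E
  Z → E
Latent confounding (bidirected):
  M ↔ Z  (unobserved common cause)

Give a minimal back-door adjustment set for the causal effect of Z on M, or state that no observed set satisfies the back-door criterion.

Z→M: no observed back-door set.

desc(Z)\{Z}={E,M,S}; candidates ⊆ {J,Y}.
Z↔M: latent back-door arc(s) into Z.
size 0: {}; under {} Z still reaches {M,S} ∋ M.
size 1: {J}, {Y}; under {J} Z still reaches {M,S} ∋ M.
size 2: {J,Y}; under {J,Y} Z still reaches {M,S} ∋ M.
Z↔M cannot be blocked by any observed set — no back-door set.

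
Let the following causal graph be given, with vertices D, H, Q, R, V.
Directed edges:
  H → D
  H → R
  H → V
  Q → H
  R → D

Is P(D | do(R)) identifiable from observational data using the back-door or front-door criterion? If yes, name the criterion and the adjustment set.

P(D|do(R)): backdoor, adjust for {H}.

desc(R)\{R}={D}; candidates ⊆ {H,Q,V}.
size 0: {}; under {} R still reaches {D,H,Q,V} ∋ D.
{H}: R⊥D given {H} in G with R→· removed — back-door holds.
P(D|do(R)) = Σ_{H} P(D|R,H)·P(H).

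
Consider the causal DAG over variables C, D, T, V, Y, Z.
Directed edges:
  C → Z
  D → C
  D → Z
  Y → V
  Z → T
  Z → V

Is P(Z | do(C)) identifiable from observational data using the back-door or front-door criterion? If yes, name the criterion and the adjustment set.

P(Z|do(C)): backdoor, adjust for {D}.

desc(C)\{C}={T,V,Z}; candidates ⊆ {D,Y}.
size 0: {}; under {} C still reaches {D,T,V,Z} ∋ Z.
{D}: C⊥Z given {D} in G with C→· removed — back-door holds.
P(Z|do(C)) = Σ_{D} P(Z|C,D)·P(D).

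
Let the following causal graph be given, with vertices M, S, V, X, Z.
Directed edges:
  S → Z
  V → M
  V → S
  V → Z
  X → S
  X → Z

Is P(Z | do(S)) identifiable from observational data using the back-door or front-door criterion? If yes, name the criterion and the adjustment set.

desc(S)\{S}={Z}; candidates ⊆ {M,V,X}.
size 0: {}; under {} S still reaches {M,V,X,Z} ∋ Z.
size 1: {M}, {V}, {X}; under {M} S still reaches {V,X,Z} ∋ Z.
{V,X}: S⊥Z given {V,X} in G with S→· removed — back-door holds.
P(Z|do(S)) = Σ_{V,X} P(Z|S,V,X)·P(V,X).

P(Z|do(S)): backdoor, adjust for {V, X}.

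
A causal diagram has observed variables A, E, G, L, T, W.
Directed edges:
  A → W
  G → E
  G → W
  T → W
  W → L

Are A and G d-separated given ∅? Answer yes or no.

Bayes-Ball from A | ∅ reaches {L,W}.
G ∉ reach(A|∅) ⇒ A ⊥ G | ∅.

Yes — A ⊥ G | ∅.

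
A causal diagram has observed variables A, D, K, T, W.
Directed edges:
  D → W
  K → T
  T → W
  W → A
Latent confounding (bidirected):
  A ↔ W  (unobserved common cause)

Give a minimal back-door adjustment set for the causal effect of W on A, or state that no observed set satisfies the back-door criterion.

W→A: no observed back-door set.

desc(W)\{W}={A}; candidates ⊆ {D,K,T}.
W↔A: latent back-door arc(s) into W.
size 0: {}; under {} W still reaches {A,D,K,T} ∋ A.
size 1: {D}, {K}, {T}; under {D} W still reaches {A,K,T} ∋ A.
size 2: {D,K}, {D,T}, {K,T}; under {D,K} W still reaches {A,T} ∋ A.
W↔A cannot be blocked by any observed set — no back-door set.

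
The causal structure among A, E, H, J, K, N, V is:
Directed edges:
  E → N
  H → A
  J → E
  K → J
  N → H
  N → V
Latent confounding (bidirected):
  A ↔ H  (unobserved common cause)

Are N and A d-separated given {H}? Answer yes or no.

No — N and A are d-connected given {H}.

Bayes-Ball from N | {H} reaches {A,E,J,K,V}.
A ∈ reach(N|{H}) ⇒ N ⊥̸ A | {H}.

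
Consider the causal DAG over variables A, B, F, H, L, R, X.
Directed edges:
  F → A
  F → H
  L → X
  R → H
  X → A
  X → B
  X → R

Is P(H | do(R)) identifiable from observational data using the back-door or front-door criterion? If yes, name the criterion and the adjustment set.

desc(R)\{R}={H}; candidates ⊆ {A,B,F,L,X}.
∅: R⊥H given ∅ in G with R→· removed — back-door holds.
P(H|do(R)) = P(H|R) — no adjustment needed.

P(H|do(R)): backdoor, adjust for ∅.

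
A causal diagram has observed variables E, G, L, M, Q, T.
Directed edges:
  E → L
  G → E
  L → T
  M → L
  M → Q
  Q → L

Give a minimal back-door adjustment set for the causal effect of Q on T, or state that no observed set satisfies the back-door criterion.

Q→T: minimal back-door set {M}.

desc(Q)\{Q}={L,T}; candidates ⊆ {E,G,M}.
size 0: {}; under {} Q still reaches {L,M,T} ∋ T.
{M}: Q⊥T given {M} in G with Q→· removed — back-door holds.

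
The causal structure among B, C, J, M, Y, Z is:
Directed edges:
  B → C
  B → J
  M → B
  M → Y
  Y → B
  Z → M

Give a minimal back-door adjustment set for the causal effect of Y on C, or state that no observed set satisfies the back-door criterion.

Y→C: minimal back-door set {M}.

desc(Y)\{Y}={B,C,J}; candidates ⊆ {M,Z}.
size 0: {}; under {} Y still reaches {B,C,J,M,Z} ∋ C.
{M}: Y⊥C given {M} in G with Y→· removed — back-door holds.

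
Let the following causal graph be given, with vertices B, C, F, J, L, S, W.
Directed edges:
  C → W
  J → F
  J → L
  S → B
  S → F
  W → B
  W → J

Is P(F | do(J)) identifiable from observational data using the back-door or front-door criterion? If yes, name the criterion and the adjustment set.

desc(J)\{J}={F,L}; candidates ⊆ {B,C,S,W}.
∅: J⊥F given ∅ in G with J→· removed — back-door holds.
P(F|do(J)) = P(F|J) — no adjustment needed.

P(F|do(J)): backdoor, adjust for ∅.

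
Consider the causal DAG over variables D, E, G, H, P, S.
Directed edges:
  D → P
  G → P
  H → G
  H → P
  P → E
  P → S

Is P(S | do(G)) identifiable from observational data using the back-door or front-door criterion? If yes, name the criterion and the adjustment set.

P(S|do(G)): backdoor, adjust for {H}.

desc(G)\{G}={E,P,S}; candidates ⊆ {D,H}.
size 0: {}; under {} G still reaches {E,H,P,S} ∋ S.
{H}: G⊥S given {H} in G with G→· removed — back-door holds.
P(S|do(G)) = Σ_{H} P(S|G,H)·P(H).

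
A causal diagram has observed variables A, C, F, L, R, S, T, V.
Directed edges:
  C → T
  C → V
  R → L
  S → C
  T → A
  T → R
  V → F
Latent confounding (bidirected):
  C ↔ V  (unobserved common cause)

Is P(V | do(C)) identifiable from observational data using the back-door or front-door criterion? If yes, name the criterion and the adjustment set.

P(V|do(C)): not identifiable (no BD/FD set).

desc(C)\{C}={A,F,L,R,T,V}; candidates ⊆ {S}.
C↔V: latent back-door arc(s) into C.
size 0: {}; under {} C still reaches {F,S,V} ∋ V.
size 1: {S}; under {S} C still reaches {F,V} ∋ V.
C↔V cannot be blocked by any observed set — no back-door set.
No mediator lies on a directed C→…→V path.
Neither criterion identifies P(V|do(C)) in this graph.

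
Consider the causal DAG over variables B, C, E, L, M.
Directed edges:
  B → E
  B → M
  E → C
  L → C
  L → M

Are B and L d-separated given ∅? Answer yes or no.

Yes — B ⊥ L | ∅.

Bayes-Ball from B | ∅ reaches {C,E,M}.
L ∉ reach(B|∅) ⇒ B ⊥ L | ∅.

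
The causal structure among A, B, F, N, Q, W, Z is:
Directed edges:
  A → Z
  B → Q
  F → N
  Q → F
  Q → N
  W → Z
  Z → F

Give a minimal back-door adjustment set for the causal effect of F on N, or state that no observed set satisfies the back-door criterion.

desc(F)\{F}={N}; candidates ⊆ {A,B,Q,W,Z}.
size 0: {}; under {} F still reaches {A,B,N,Q,W,Z} ∋ N.
{Q}: F⊥N given {Q} in G with F→· removed — back-door holds.

F→N: minimal back-door set {Q}.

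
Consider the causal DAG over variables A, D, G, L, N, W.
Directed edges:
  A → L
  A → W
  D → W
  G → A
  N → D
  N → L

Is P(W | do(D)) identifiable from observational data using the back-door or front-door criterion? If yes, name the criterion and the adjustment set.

desc(D)\{D}={W}; candidates ⊆ {A,G,L,N}.
∅: D⊥W given ∅ in G with D→· removed — back-door holds.
P(W|do(D)) = P(W|D) — no adjustment needed.

P(W|do(D)): backdoor, adjust for ∅.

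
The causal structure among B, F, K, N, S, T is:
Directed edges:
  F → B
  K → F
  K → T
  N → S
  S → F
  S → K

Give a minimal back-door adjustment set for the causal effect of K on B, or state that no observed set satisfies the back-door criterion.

desc(K)\{K}={B,F,T}; candidates ⊆ {N,S}.
size 0: {}; under {} K still reaches {B,F,N,S} ∋ B.
{S}: K⊥B given {S} in G with K→· removed — back-door holds.

K→B: minimal back-door set {S}.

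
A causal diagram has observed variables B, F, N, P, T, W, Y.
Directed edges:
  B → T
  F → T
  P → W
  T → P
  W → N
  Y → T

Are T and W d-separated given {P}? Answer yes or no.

Yes — T ⊥ W | {P}.

Bayes-Ball from T | {P} reaches {B,F,Y}.
W ∉ reach(T|{P}) ⇒ T ⊥ W | {P}.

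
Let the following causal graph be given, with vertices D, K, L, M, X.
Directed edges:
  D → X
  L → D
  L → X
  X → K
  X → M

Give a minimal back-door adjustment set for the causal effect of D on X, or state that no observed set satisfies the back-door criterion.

desc(D)\{D}={K,M,X}; candidates ⊆ {L}.
size 0: {}; under {} D still reaches {K,L,M,X} ∋ X.
{L}: D⊥X given {L} in G with D→· removed — back-door holds.

D→X: minimal back-door set {L}.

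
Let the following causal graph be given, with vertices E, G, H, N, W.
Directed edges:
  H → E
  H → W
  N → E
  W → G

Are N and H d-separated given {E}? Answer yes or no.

No — N and H are d-connected given {E}.

Bayes-Ball from N | {E} reaches {G,H,W}.
H ∈ reach(N|{E}) ⇒ N ⊥̸ H | {E}.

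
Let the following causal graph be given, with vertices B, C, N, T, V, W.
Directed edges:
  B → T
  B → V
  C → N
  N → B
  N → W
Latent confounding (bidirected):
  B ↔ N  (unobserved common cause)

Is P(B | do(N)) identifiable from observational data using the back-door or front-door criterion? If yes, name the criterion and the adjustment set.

desc(N)\{N}={B,T,V,W}; candidates ⊆ {C}.
N↔B: latent back-door arc(s) into N.
size 0: {}; under {} N still reaches {B,C,T,V} ∋ B.
size 1: {C}; under {C} N still reaches {B,T,V} ∋ B.
N↔B cannot be blocked by any observed set — no back-door set.
No mediator lies on a directed N→…→B path.
Neither criterion identifies P(B|do(N)) in this graph.

P(B|do(N)): not identifiable (no BD/FD set).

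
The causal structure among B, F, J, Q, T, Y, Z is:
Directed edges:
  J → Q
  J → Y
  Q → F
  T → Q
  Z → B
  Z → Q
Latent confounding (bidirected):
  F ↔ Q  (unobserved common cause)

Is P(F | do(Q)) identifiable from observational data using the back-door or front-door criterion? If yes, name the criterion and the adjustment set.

desc(Q)\{Q}={F}; candidates ⊆ {B,J,T,Y,Z}.
Q↔F: latent back-door arc(s) into Q.
size 0: {}; under {} Q still reaches {B,F,J,T,Y,Z} ∋ F.
size 1: {B}, {J}, {T} …(+2); under {B} Q still reaches {F,J,T,Y,Z} ∋ F.
size 2: {B,J}, {B,T}, {B,Y} …(+7); under {B,J} Q still reaches {F,T,Z} ∋ F.
Q↔F cannot be blocked by any observed set — no back-door set.
No mediator lies on a directed Q→…→F path.
Neither criterion identifies P(F|do(Q)) in this graph.

P(F|do(Q)): not identifiable (no BD/FD set).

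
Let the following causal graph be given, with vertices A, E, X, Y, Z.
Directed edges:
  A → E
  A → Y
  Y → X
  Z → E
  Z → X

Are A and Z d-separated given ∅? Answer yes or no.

Bayes-Ball from A | ∅ reaches {E,X,Y}.
Z ∉ reach(A|∅) ⇒ A ⊥ Z | ∅.

Yes — A ⊥ Z | ∅.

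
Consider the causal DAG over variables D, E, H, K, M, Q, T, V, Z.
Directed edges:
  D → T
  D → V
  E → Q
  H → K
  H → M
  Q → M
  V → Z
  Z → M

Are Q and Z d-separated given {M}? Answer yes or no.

Bayes-Ball from Q | {M} reaches {D,E,H,K,T,V,Z}.
Z ∈ reach(Q|{M}) ⇒ Q ⊥̸ Z | {M}.

No — Q and Z are d-connected given {M}.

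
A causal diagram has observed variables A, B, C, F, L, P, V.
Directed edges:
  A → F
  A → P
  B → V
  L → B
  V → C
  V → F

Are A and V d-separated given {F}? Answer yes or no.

Bayes-Ball from A | {F} reaches {B,C,L,P,V}.
V ∈ reach(A|{F}) ⇒ A ⊥̸ V | {F}.

No — A and V are d-connected given {F}.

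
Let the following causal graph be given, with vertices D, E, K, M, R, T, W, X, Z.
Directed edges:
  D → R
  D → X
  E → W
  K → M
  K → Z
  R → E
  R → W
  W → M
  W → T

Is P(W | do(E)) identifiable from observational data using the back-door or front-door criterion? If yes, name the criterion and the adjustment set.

P(W|do(E)): backdoor, adjust for {R}.

desc(E)\{E}={M,T,W}; candidates ⊆ {D,K,R,X,Z}.
size 0: {}; under {} E still reaches {D,M,R,T,W,X} ∋ W.
{R}: E⊥W given {R} in G with E→· removed — back-door holds.
P(W|do(E)) = Σ_{R} P(W|E,R)·P(R).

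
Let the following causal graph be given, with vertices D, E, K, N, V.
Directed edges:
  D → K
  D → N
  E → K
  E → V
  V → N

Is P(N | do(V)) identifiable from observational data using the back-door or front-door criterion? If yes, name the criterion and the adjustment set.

P(N|do(V)): backdoor, adjust for ∅.

desc(V)\{V}={N}; candidates ⊆ {D,E,K}.
∅: V⊥N given ∅ in G with V→· removed — back-door holds.
P(N|do(V)) = P(N|V) — no adjustment needed.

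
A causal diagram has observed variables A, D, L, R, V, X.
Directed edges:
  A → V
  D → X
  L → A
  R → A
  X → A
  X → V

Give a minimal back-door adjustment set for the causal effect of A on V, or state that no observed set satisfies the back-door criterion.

desc(A)\{A}={V}; candidates ⊆ {D,L,R,X}.
size 0: {}; under {} A still reaches {D,L,R,V,X} ∋ V.
{X}: A⊥V given {X} in G with A→· removed — back-door holds.

A→V: minimal back-door set {X}.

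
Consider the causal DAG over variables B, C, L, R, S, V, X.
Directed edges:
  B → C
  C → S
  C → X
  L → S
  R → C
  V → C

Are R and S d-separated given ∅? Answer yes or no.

No — R and S are d-connected given ∅.

Bayes-Ball from R | ∅ reaches {C,S,X}.
S ∈ reach(R|∅) ⇒ R ⊥̸ S | ∅.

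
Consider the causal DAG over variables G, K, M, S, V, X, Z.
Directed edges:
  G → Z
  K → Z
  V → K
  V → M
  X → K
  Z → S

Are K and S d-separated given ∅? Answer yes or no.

Bayes-Ball from K | ∅ reaches {M,S,V,X,Z}.
S ∈ reach(K|∅) ⇒ K ⊥̸ S | ∅.

No — K and S are d-connected given ∅.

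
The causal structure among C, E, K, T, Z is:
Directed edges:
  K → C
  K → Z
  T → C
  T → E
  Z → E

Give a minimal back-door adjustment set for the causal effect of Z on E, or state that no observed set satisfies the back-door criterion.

Z→E: minimal back-door set ∅.

desc(Z)\{Z}={E}; candidates ⊆ {C,K,T}.
∅: Z⊥E given ∅ in G with Z→· removed — back-door holds.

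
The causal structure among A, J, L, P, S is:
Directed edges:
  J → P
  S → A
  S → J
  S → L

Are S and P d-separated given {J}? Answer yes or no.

Yes — S ⊥ P | {J}.

Bayes-Ball from S | {J} reaches {A,L}.
P ∉ reach(S|{J}) ⇒ S ⊥ P | {J}.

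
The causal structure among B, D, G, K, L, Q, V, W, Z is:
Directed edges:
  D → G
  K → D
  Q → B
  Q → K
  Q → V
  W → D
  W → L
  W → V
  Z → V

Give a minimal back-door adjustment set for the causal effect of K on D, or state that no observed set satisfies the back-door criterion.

K→D: minimal back-door set ∅.

desc(K)\{K}={D,G}; candidates ⊆ {B,L,Q,V,W,Z}.
∅: K⊥D given ∅ in G with K→· removed — back-door holds.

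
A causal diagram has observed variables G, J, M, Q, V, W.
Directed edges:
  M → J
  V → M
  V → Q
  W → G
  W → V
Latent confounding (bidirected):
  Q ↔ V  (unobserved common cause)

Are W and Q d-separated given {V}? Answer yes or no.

No — W and Q are d-connected given {V}.

Bayes-Ball from W | {V} reaches {G,Q}.
Q ∈ reach(W|{V}) ⇒ W ⊥̸ Q | {V}.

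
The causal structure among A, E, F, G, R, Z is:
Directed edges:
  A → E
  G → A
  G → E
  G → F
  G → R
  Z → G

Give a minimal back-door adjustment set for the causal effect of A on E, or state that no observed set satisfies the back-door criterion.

A→E: minimal back-door set {G}.

desc(A)\{A}={E}; candidates ⊆ {F,G,R,Z}.
size 0: {}; under {} A still reaches {E,F,G,R,Z} ∋ E.
{G}: A⊥E given {G} in G with A→· removed — back-door holds.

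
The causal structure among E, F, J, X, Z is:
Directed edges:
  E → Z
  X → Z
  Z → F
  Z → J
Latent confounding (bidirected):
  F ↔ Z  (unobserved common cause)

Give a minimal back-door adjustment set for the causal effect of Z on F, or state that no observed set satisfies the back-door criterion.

Z→F: no observed back-door set.

desc(Z)\{Z}={F,J}; candidates ⊆ {E,X}.
Z↔F: latent back-door arc(s) into Z.
size 0: {}; under {} Z still reaches {E,F,X} ∋ F.
size 1: {E}, {X}; under {E} Z still reaches {F,X} ∋ F.
size 2: {E,X}; under {E,X} Z still reaches {F} ∋ F.
Z↔F cannot be blocked by any observed set — no back-door set.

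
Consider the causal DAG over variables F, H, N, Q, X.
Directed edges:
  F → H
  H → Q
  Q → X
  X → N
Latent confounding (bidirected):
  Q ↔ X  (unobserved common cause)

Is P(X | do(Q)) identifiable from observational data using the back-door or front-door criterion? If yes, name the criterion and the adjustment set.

desc(Q)\{Q}={N,X}; candidates ⊆ {F,H}.
Q↔X: latent back-door arc(s) into Q.
size 0: {}; under {} Q still reaches {F,H,N,X} ∋ X.
size 1: {F}, {H}; under {F} Q still reaches {H,N,X} ∋ X.
size 2: {F,H}; under {F,H} Q still reaches {N,X} ∋ X.
Q↔X cannot be blocked by any observed set — no back-door set.
No mediator lies on a directed Q→…→X path.
Neither criterion identifies P(X|do(Q)) in this graph.

P(X|do(Q)): not identifiable (no BD/FD set).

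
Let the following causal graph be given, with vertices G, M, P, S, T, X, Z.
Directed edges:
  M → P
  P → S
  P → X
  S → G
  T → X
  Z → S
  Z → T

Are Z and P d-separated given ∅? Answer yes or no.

Bayes-Ball from Z | ∅ reaches {G,S,T,X}.
P ∉ reach(Z|∅) ⇒ Z ⊥ P | ∅.

Yes — Z ⊥ P | ∅.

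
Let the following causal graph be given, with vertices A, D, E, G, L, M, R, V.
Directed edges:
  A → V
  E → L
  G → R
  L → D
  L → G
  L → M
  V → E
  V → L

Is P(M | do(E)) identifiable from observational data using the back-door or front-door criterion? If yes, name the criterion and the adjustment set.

desc(E)\{E}={D,G,L,M,R}; candidates ⊆ {A,V}.
size 0: {}; under {} E still reaches {A,D,G,L,M,R,V} ∋ M.
{V}: E⊥M given {V} in G with E→· removed — back-door holds.
P(M|do(E)) = Σ_{V} P(M|E,V)·P(V).

P(M|do(E)): backdoor, adjust for {V}.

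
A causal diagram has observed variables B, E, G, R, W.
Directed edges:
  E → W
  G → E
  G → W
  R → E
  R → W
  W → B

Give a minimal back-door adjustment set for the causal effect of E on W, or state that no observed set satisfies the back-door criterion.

desc(E)\{E}={B,W}; candidates ⊆ {G,R}.
size 0: {}; under {} E still reaches {B,G,R,W} ∋ W.
size 1: {G}, {R}; under {G} E still reaches {B,R,W} ∋ W.
{G,R}: E⊥W given {G,R} in G with E→· removed — back-door holds.

E→W: minimal back-door set {G, R}.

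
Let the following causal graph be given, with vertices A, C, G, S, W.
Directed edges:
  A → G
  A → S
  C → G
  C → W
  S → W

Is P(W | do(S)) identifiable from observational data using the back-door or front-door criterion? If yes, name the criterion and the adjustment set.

desc(S)\{S}={W}; candidates ⊆ {A,C,G}.
∅: S⊥W given ∅ in G with S→· removed — back-door holds.
P(W|do(S)) = P(W|S) — no adjustment needed.

P(W|do(S)): backdoor, adjust for ∅.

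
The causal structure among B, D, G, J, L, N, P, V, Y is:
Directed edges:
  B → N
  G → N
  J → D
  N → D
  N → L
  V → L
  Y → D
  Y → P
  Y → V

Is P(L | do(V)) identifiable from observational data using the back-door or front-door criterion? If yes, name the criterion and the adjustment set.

desc(V)\{V}={L}; candidates ⊆ {B,D,G,J,N,P,Y}.
∅: V⊥L given ∅ in G with V→· removed — back-door holds.
P(L|do(V)) = P(L|V) — no adjustment needed.

P(L|do(V)): backdoor, adjust for ∅.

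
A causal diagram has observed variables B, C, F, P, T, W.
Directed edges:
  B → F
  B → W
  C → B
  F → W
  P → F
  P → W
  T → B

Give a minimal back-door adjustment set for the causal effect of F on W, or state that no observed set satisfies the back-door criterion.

desc(F)\{F}={W}; candidates ⊆ {B,C,P,T}.
size 0: {}; under {} F still reaches {B,C,P,T,W} ∋ W.
size 1: {B}, {C}, {P} …(+1); under {B} F still reaches {P,W} ∋ W.
{B,P}: F⊥W given {B,P} in G with F→· removed — back-door holds.

F→W: minimal back-door set {B, P}.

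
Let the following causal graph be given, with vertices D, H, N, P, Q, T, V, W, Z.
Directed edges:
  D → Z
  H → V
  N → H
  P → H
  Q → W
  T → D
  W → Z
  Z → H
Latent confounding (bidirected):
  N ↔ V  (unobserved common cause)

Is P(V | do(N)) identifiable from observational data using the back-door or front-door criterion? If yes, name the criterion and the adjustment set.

P(V|do(N)): frontdoor, adjust for {H}.

desc(N)\{N}={H,V}; candidates ⊆ {D,P,Q,T,W,Z}.
N↔V: latent back-door arc(s) into N.
size 0: {}; under {} N still reaches {V} ∋ V.
size 1: {D}, {P}, {Q} …(+3); under {D} N still reaches {V} ∋ V.
size 2: {D,P}, {D,Q}, {D,T} …(+12); under {D,P} N still reaches {V} ∋ V.
N↔V cannot be blocked by any observed set — no back-door set.
{H}: (i) intercepts every directed N→V path; (ii) no back-door N→{H}; (iii) {N} blocks every back-door {H}→V. Front-door holds.
P(V|do(N)) = Σ_{H} P(H|N) Σ_{N'} P(V|H,N')P(N').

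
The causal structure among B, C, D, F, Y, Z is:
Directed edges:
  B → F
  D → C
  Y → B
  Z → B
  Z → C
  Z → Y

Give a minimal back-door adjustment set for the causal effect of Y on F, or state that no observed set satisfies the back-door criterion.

Y→F: minimal back-door set {Z}.

desc(Y)\{Y}={B,F}; candidates ⊆ {C,D,Z}.
size 0: {}; under {} Y still reaches {B,C,F,Z} ∋ F.
{Z}: Y⊥F given {Z} in G with Y→· removed — back-door holds.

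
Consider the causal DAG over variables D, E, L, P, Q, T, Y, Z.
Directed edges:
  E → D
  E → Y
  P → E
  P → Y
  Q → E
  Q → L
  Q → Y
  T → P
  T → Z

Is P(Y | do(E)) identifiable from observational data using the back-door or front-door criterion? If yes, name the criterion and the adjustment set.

desc(E)\{E}={D,Y}; candidates ⊆ {L,P,Q,T,Z}.
size 0: {}; under {} E still reaches {L,P,Q,T,Y,Z} ∋ Y.
size 1: {L}, {P}, {Q} …(+2); under {L} E still reaches {P,Q,T,Y,Z} ∋ Y.
{P,Q}: E⊥Y given {P,Q} in G with E→· removed — back-door holds.
P(Y|do(E)) = Σ_{P,Q} P(Y|E,P,Q)·P(P,Q).

P(Y|do(E)): backdoor, adjust for {P, Q}.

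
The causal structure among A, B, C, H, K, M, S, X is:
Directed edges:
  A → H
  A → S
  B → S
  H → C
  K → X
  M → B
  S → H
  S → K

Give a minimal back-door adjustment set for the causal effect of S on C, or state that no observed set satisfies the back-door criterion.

desc(S)\{S}={C,H,K,X}; candidates ⊆ {A,B,M}.
size 0: {}; under {} S still reaches {A,B,C,H,M} ∋ C.
{A}: S⊥C given {A} in G with S→· removed — back-door holds.

S→C: minimal back-door set {A}.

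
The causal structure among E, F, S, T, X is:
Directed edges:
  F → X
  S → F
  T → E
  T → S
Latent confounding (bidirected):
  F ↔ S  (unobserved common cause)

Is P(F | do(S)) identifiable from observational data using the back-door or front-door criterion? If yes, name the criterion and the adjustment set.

P(F|do(S)): not identifiable (no BD/FD set).

desc(S)\{S}={F,X}; candidates ⊆ {E,T}.
S↔F: latent back-door arc(s) into S.
size 0: {}; under {} S still reaches {E,F,T,X} ∋ F.
size 1: {E}, {T}; under {E} S still reaches {F,T,X} ∋ F.
size 2: {E,T}; under {E,T} S still reaches {F,X} ∋ F.
S↔F cannot be blocked by any observed set — no back-door set.
No mediator lies on a directed S→…→F path.
Neither criterion identifies P(F|do(S)) in this graph.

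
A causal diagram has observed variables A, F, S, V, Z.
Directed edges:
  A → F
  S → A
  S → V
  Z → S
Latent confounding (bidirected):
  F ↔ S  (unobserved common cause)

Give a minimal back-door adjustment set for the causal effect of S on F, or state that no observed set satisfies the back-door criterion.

S→F: no observed back-door set.

desc(S)\{S}={A,F,V}; candidates ⊆ {Z}.
S↔F: latent back-door arc(s) into S.
size 0: {}; under {} S still reaches {F,Z} ∋ F.
size 1: {Z}; under {Z} S still reaches {F} ∋ F.
S↔F cannot be blocked by any observed set — no back-door set.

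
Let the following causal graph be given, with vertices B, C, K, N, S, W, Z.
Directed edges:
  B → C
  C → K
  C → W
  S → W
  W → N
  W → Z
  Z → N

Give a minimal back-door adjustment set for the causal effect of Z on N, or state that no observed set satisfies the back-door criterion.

Z→N: minimal back-door set {W}.

desc(Z)\{Z}={N}; candidates ⊆ {B,C,K,S,W}.
size 0: {}; under {} Z still reaches {B,C,K,N,S,W} ∋ N.
{W}: Z⊥N given {W} in G with Z→· removed — back-door holds.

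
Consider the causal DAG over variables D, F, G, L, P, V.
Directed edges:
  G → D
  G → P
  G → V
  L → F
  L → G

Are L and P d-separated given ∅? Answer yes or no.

No — L and P are d-connected given ∅.

Bayes-Ball from L | ∅ reaches {D,F,G,P,V}.
P ∈ reach(L|∅) ⇒ L ⊥̸ P | ∅.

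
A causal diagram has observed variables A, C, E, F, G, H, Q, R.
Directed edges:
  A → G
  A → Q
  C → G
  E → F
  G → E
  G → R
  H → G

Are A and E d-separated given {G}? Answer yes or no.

Bayes-Ball from A | {G} reaches {C,H,Q}.
E ∉ reach(A|{G}) ⇒ A ⊥ E | {G}.

Yes — A ⊥ E | {G}.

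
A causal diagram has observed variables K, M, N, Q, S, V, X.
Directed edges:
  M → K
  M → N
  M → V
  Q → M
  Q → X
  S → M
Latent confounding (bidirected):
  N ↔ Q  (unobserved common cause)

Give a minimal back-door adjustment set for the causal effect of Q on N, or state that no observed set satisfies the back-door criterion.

desc(Q)\{Q}={K,M,N,V,X}; candidates ⊆ {S}.
Q↔N: latent back-door arc(s) into Q.
size 0: {}; under {} Q still reaches {N} ∋ N.
size 1: {S}; under {S} Q still reaches {N} ∋ N.
Q↔N cannot be blocked by any observed set — no back-door set.

Q→N: no observed back-door set.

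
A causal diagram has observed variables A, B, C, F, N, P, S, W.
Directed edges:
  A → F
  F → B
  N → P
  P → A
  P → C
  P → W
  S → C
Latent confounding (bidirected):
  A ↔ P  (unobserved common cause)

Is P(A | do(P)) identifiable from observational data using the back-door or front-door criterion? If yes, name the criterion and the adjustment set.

desc(P)\{P}={A,B,C,F,W}; candidates ⊆ {N,S}.
P↔A: latent back-door arc(s) into P.
size 0: {}; under {} P still reaches {A,B,F,N} ∋ A.
size 1: {N}, {S}; under {N} P still reaches {A,B,F} ∋ A.
size 2: {N,S}; under {N,S} P still reaches {A,B,F} ∋ A.
P↔A cannot be blocked by any observed set — no back-door set.
No mediator lies on a directed P→…→A path.
Neither criterion identifies P(A|do(P)) in this graph.

P(A|do(P)): not identifiable (no BD/FD set).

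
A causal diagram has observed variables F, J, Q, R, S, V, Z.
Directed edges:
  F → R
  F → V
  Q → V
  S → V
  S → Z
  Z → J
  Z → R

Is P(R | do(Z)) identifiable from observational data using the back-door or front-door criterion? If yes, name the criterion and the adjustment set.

desc(Z)\{Z}={J,R}; candidates ⊆ {F,Q,S,V}.
∅: Z⊥R given ∅ in G with Z→· removed — back-door holds.
P(R|do(Z)) = P(R|Z) — no adjustment needed.

P(R|do(Z)): backdoor, adjust for ∅.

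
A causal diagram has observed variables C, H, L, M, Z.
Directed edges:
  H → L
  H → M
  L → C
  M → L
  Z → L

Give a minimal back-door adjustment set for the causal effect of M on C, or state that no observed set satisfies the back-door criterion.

desc(M)\{M}={C,L}; candidates ⊆ {H,Z}.
size 0: {}; under {} M still reaches {C,H,L} ∋ C.
{H}: M⊥C given {H} in G with M→· removed — back-door holds.

M→C: minimal back-door set {H}.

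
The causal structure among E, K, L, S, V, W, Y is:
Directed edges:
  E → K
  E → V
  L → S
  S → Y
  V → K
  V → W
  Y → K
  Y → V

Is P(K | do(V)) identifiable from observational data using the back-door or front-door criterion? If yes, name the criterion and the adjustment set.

desc(V)\{V}={K,W}; candidates ⊆ {E,L,S,Y}.
size 0: {}; under {} V still reaches {E,K,L,S,Y} ∋ K.
size 1: {E}, {L}, {S} …(+1); under {E} V still reaches {K,L,S,Y} ∋ K.
{E,Y}: V⊥K given {E,Y} in G with V→· removed — back-door holds.
P(K|do(V)) = Σ_{E,Y} P(K|V,E,Y)·P(E,Y).

P(K|do(V)): backdoor, adjust for {E, Y}.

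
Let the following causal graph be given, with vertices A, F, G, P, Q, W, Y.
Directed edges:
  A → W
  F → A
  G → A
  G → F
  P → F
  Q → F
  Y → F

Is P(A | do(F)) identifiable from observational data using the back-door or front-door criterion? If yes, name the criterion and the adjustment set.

desc(F)\{F}={A,W}; candidates ⊆ {G,P,Q,Y}.
size 0: {}; under {} F still reaches {A,G,P,Q,W,Y} ∋ A.
{G}: F⊥A given {G} in G with F→· removed — back-door holds.
P(A|do(F)) = Σ_{G} P(A|F,G)·P(G).

P(A|do(F)): backdoor, adjust for {G}.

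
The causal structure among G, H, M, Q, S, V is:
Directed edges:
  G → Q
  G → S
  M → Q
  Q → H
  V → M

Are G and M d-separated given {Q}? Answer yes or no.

Bayes-Ball from G | {Q} reaches {M,S,V}.
M ∈ reach(G|{Q}) ⇒ G ⊥̸ M | {Q}.

No — G and M are d-connected given {Q}.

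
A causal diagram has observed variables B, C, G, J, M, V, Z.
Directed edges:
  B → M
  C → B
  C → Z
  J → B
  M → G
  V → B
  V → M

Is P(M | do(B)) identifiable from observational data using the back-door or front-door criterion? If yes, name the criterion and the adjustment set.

P(M|do(B)): backdoor, adjust for {V}.

desc(B)\{B}={G,M}; candidates ⊆ {C,J,V,Z}.
size 0: {}; under {} B still reaches {C,G,J,M,V,Z} ∋ M.
{V}: B⊥M given {V} in G with B→· removed — back-door holds.
P(M|do(B)) = Σ_{V} P(M|B,V)·P(V).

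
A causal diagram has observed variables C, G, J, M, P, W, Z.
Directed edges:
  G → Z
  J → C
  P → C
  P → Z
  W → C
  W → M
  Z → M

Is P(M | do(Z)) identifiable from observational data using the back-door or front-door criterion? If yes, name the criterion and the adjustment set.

P(M|do(Z)): backdoor, adjust for ∅.

desc(Z)\{Z}={M}; candidates ⊆ {C,G,J,P,W}.
∅: Z⊥M given ∅ in G with Z→· removed — back-door holds.
P(M|do(Z)) = P(M|Z) — no adjustment needed.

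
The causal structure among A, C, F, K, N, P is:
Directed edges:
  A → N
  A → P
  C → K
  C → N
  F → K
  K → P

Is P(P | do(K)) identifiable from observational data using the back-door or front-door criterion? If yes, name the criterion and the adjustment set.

P(P|do(K)): backdoor, adjust for ∅.

desc(K)\{K}={P}; candidates ⊆ {A,C,F,N}.
∅: K⊥P given ∅ in G with K→· removed — back-door holds.
P(P|do(K)) = P(P|K) — no adjustment needed.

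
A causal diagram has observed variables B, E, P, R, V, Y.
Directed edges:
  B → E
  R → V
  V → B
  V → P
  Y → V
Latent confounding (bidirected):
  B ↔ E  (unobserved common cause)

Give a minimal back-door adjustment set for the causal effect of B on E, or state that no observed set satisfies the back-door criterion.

desc(B)\{B}={E}; candidates ⊆ {P,R,V,Y}.
B↔E: latent back-door arc(s) into B.
size 0: {}; under {} B still reaches {E,P,R,V,Y} ∋ E.
size 1: {P}, {R}, {V} …(+1); under {P} B still reaches {E,R,V,Y} ∋ E.
size 2: {P,R}, {P,V}, {P,Y} …(+3); under {P,R} B still reaches {E,V,Y} ∋ E.
B↔E cannot be blocked by any observed set — no back-door set.

B→E: no observed back-door set.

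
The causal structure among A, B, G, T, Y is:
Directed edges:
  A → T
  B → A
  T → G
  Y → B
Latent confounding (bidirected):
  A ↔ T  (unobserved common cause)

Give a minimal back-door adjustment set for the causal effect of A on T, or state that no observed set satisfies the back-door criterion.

desc(A)\{A}={G,T}; candidates ⊆ {B,Y}.
A↔T: latent back-door arc(s) into A.
size 0: {}; under {} A still reaches {B,G,T,Y} ∋ T.
size 1: {B}, {Y}; under {B} A still reaches {G,T} ∋ T.
size 2: {B,Y}; under {B,Y} A still reaches {G,T} ∋ T.
A↔T cannot be blocked by any observed set — no back-door set.

A→T: no observed back-door set.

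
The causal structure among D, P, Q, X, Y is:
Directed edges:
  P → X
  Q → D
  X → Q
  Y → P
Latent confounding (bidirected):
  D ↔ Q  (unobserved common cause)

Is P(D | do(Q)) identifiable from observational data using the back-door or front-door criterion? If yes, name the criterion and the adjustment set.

desc(Q)\{Q}={D}; candidates ⊆ {P,X,Y}.
Q↔D: latent back-door arc(s) into Q.
size 0: {}; under {} Q still reaches {D,P,X,Y} ∋ D.
size 1: {P}, {X}, {Y}; under {P} Q still reaches {D,X} ∋ D.
size 2: {P,X}, {P,Y}, {X,Y}; under {P,X} Q still reaches {D} ∋ D.
Q↔D cannot be blocked by any observed set — no back-door set.
No mediator lies on a directed Q→…→D path.
Neither criterion identifies P(D|do(Q)) in this graph.

P(D|do(Q)): not identifiable (no BD/FD set).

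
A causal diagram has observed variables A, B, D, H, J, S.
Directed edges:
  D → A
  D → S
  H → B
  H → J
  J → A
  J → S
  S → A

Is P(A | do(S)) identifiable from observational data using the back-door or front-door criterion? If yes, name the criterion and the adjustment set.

P(A|do(S)): backdoor, adjust for {D, J}.

desc(S)\{S}={A}; candidates ⊆ {B,D,H,J}.
size 0: {}; under {} S still reaches {A,B,D,H,J} ∋ A.
size 1: {B}, {D}, {H} …(+1); under {B} S still reaches {A,D,H,J} ∋ A.
{D,J}: S⊥A given {D,J} in G with S→· removed — back-door holds.
P(A|do(S)) = Σ_{D,J} P(A|S,D,J)·P(D,J).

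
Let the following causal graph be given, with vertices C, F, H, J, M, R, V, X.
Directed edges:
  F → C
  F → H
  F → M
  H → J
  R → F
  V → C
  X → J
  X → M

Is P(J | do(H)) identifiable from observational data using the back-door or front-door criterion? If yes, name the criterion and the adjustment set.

P(J|do(H)): backdoor, adjust for ∅.

desc(H)\{H}={J}; candidates ⊆ {C,F,M,R,V,X}.
∅: H⊥J given ∅ in G with H→· removed — back-door holds.
P(J|do(H)) = P(J|H) — no adjustment needed.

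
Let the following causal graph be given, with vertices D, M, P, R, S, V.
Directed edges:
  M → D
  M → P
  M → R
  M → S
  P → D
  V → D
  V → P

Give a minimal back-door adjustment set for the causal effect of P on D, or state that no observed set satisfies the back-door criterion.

desc(P)\{P}={D}; candidates ⊆ {M,R,S,V}.
size 0: {}; under {} P still reaches {D,M,R,S,V} ∋ D.
size 1: {M}, {R}, {S} …(+1); under {M} P still reaches {D,V} ∋ D.
{M,V}: P⊥D given {M,V} in G with P→· removed — back-door holds.

P→D: minimal back-door set {M, V}.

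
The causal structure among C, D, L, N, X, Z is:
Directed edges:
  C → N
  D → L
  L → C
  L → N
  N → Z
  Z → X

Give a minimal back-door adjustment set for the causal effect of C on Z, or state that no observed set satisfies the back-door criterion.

desc(C)\{C}={N,X,Z}; candidates ⊆ {D,L}.
size 0: {}; under {} C still reaches {D,L,N,X,Z} ∋ Z.
{L}: C⊥Z given {L} in G with C→· removed — back-door holds.

C→Z: minimal back-door set {L}.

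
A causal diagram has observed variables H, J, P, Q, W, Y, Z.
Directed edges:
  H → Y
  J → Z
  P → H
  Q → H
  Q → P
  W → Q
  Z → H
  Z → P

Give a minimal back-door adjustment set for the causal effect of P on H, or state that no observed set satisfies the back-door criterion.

desc(P)\{P}={H,Y}; candidates ⊆ {J,Q,W,Z}.
size 0: {}; under {} P still reaches {H,J,Q,W,Y,Z} ∋ H.
size 1: {J}, {Q}, {W} …(+1); under {J} P still reaches {H,Q,W,Y,Z} ∋ H.
{Q,Z}: P⊥H given {Q,Z} in G with P→· removed — back-door holds.

P→H: minimal back-door set {Q, Z}.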